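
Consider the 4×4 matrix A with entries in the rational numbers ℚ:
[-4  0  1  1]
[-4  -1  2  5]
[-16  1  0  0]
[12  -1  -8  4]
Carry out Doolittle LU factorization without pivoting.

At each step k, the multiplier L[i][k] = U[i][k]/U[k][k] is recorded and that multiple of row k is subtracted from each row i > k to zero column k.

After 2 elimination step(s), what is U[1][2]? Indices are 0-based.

[col 0] pivot -4
  R1 -= 1*R0 → (0, -1, 1, 4)  (L[1][0] := 1)
  R2 -= 4*R0 → (0, 1, -4, -4)  (L[2][0] := 4)
  R3 -= -3*R0 → (0, -1, -5, 7)  (L[3][0] := -3)
[col 1] pivot -1
  R2 -= -1*R1 → (0, 0, -3, 0)  (L[2][1] := -1)
  R3 -= 1*R1 → (0, 0, -6, 3)  (L[3][1] := 1)

U[1][2] = 1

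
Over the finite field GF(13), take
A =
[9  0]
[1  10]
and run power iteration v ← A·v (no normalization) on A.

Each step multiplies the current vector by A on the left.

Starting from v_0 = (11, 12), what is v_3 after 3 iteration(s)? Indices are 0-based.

v_3 = (11, 5)

v_0 = (11, 12).
v_1 = A·v_0 = (8, 1).
v_2 = A·v_1 = (7, 5).
v_3 = A·v_2 = (11, 5).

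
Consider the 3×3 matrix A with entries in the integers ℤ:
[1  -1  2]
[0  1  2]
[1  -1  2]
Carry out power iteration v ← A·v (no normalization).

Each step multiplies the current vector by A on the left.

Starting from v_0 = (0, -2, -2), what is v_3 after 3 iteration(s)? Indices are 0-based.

v_3 = (10, -10, 10)

v_0 = (0, -2, -2).
v_1 = A·v_0 = (-2, -6, -2).
v_2 = A·v_1 = (0, -10, 0).
v_3 = A·v_2 = (10, -10, 10).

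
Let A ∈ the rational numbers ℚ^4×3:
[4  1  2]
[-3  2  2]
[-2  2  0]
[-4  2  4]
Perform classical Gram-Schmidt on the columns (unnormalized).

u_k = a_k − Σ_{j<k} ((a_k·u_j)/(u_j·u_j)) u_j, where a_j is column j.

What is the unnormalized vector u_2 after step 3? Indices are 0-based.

u_2 = (288/389, -48/389, -840/389, 744/389)

Step 1: u_0 = a_0 = (4, -3, -2, -4).
Step 2: u_1 = a_1 − (-14/45)·u_0 = (101/45, 16/15, 62/45, 34/45).
Step 3: u_2 = a_2 − (-14/45)·u_0 − (434/389)·u_1 = (288/389, -48/389, -840/389, 744/389).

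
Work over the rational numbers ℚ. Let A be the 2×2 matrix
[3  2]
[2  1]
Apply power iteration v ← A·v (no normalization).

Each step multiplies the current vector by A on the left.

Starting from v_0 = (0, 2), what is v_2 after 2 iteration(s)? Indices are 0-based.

v_2 = (16, 10)

v_0 = (0, 2).
v_1 = A·v_0 = (4, 2).
v_2 = A·v_1 = (16, 10).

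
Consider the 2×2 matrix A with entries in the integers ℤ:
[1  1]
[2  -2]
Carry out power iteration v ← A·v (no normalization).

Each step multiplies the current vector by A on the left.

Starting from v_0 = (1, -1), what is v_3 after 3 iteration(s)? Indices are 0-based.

v_0 = (1, -1).
v_1 = A·v_0 = (0, 4).
v_2 = A·v_1 = (4, -8).
v_3 = A·v_2 = (-4, 24).

v_3 = (-4, 24)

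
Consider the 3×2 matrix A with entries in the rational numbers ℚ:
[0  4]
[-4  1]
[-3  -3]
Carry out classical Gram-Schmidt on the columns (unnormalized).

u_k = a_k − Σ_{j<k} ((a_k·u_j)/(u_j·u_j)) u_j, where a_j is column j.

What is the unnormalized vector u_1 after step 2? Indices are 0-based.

Step 1: u_0 = a_0 = (0, -4, -3).
Step 2: u_1 = a_1 − (1/5)·u_0 = (4, 9/5, -12/5).

u_1 = (4, 9/5, -12/5)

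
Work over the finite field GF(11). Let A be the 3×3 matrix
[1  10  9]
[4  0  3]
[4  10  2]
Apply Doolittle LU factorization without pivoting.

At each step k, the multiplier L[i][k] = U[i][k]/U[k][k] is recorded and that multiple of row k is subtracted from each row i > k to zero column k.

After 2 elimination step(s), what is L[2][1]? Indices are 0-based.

Step 1: pivot at (0,0) is 1.
  row1 ← row1 − (4)·row0  ⇒  L[1][0]=4, U row1=(0, 4, 0)
  row2 ← row2 − (4)·row0  ⇒  L[2][0]=4, U row2=(0, 3, 10)
Step 2: pivot at (1,1) is 4.
  row2 ← row2 − (9)·row1  ⇒  L[2][1]=9, U row2=(0, 0, 10)

L[2][1] = 9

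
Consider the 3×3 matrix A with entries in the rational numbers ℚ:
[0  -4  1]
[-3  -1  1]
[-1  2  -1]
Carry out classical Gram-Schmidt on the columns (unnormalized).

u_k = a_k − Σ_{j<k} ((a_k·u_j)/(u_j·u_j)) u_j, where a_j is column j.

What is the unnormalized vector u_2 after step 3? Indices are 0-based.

u_2 = (-63/209, 36/209, -108/209)

Step 1: u_0 = a_0 = (0, -3, -1).
Step 2: u_1 = a_1 − (1/10)·u_0 = (-4, -7/10, 21/10).
Step 3: u_2 = a_2 − (-1/5)·u_0 − (-68/209)·u_1 = (-63/209, 36/209, -108/209).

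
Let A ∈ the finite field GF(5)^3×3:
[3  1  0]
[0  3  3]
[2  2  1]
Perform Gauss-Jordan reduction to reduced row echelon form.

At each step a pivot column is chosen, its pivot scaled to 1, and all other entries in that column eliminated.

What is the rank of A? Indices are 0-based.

step 1: normalize row 0 (÷3) = (1, 2, 0)
  row 2: subtract 2×row0 = (0, 3, 1)
step 2: normalize row 1 (÷3) = (0, 1, 1)
  row 0: subtract 2×row1 = (1, 0, 3)
  row 2: subtract 3×row1 = (0, 0, 3)
step 3: normalize row 2 (÷3) = (0, 0, 1)
  row 0: subtract 3×row2 = (1, 0, 0)
  row 1: subtract 1×row2 = (0, 1, 0)

rank = 3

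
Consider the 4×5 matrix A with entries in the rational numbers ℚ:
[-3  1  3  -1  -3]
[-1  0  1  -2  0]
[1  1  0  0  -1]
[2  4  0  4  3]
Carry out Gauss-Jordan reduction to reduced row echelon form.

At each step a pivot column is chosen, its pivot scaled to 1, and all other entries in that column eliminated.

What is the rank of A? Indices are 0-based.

pivot(0,0)=-3: scale R0 → (1, -1/3, -1, 1/3, 1)
  clear (1,0): R1 −= (-1)R0 → (0, -1/3, 0, -5/3, 1)
  clear (2,0): R2 −= (1)R0 → (0, 4/3, 1, -1/3, -2)
  clear (3,0): R3 −= (2)R0 → (0, 14/3, 2, 10/3, 1)
pivot(1,1)=-1/3: scale R1 → (0, 1, 0, 5, -3)
  clear (0,1): R0 −= (-1/3)R1 → (1, 0, -1, 2, 0)
  clear (2,1): R2 −= (4/3)R1 → (0, 0, 1, -7, 2)
  clear (3,1): R3 −= (14/3)R1 → (0, 0, 2, -20, 15)
pivot(2,2)=1: scale R2 → (0, 0, 1, -7, 2)
  clear (0,2): R0 −= (-1)R2 → (1, 0, 0, -5, 2)
  clear (3,2): R3 −= (2)R2 → (0, 0, 0, -6, 11)
pivot(3,3)=-6: scale R3 → (0, 0, 0, 1, -11/6)
  clear (0,3): R0 −= (-5)R3 → (1, 0, 0, 0, -43/6)
  clear (1,3): R1 −= (5)R3 → (0, 1, 0, 0, 37/6)
  clear (2,3): R2 −= (-7)R3 → (0, 0, 1, 0, -65/6)

rank = 4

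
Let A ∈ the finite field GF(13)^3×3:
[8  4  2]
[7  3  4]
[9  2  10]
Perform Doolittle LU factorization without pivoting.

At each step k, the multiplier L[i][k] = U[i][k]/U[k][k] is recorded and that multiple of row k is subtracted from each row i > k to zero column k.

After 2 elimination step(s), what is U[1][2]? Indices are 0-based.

U[1][2] = 12

[col 0] pivot 8
  R1 -= 9*R0 → (0, 6, 12)  (L[1][0] := 9)
  R2 -= 6*R0 → (0, 4, 11)  (L[2][0] := 6)
[col 1] pivot 6
  R2 -= 5*R1 → (0, 0, 3)  (L[2][1] := 5)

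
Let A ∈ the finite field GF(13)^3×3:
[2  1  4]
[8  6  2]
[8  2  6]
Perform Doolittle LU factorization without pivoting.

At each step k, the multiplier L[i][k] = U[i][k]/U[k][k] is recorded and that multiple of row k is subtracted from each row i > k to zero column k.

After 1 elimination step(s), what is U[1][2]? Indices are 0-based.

Step 1: pivot at (0,0) is 2.
  row1 ← row1 − (4)·row0  ⇒  L[1][0]=4, U row1=(0, 2, 12)
  row2 ← row2 − (4)·row0  ⇒  L[2][0]=4, U row2=(0, 11, 3)

U[1][2] = 12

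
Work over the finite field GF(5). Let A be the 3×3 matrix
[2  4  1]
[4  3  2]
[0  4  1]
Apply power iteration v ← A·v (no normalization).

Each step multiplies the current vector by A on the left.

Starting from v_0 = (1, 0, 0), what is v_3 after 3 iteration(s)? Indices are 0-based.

v_0 = (1, 0, 0).
v_1 = A·v_0 = (2, 4, 0).
v_2 = A·v_1 = (0, 0, 1).
v_3 = A·v_2 = (1, 2, 1).

v_3 = (1, 2, 1)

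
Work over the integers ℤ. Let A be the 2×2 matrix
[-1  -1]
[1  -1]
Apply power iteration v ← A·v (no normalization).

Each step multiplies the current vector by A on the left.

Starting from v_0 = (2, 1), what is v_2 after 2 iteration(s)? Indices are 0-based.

v_0 = (2, 1).
v_1 = A·v_0 = (-3, 1).
v_2 = A·v_1 = (2, -4).

v_2 = (2, -4)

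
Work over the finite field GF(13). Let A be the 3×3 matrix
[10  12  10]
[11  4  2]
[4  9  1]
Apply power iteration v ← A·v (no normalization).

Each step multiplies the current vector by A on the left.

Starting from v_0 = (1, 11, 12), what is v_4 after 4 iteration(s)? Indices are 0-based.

v_0 = (1, 11, 12).
v_1 = A·v_0 = (2, 1, 11).
v_2 = A·v_1 = (12, 9, 2).
v_3 = A·v_2 = (1, 3, 1).
v_4 = A·v_3 = (4, 12, 6).

v_4 = (4, 12, 6)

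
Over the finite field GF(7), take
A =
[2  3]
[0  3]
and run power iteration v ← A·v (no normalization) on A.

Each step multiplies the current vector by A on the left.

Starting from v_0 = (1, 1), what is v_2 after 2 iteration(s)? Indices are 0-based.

v_2 = (5, 2)

v_0 = (1, 1).
v_1 = A·v_0 = (5, 3).
v_2 = A·v_1 = (5, 2).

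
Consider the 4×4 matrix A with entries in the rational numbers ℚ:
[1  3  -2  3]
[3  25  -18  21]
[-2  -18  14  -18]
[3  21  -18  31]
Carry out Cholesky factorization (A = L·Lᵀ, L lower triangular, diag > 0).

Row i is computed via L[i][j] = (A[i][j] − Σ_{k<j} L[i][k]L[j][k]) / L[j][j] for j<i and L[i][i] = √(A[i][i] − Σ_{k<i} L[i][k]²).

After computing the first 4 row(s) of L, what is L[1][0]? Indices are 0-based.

Step 1: L[0][0] = √(1) = 1.
  L[1][0] = (3) / L[0][0] = 3.
Step 2: L[1][1] = √(16) = 4.
  L[2][0] = (-2) / L[0][0] = -2.
  L[2][1] = (-12) / L[1][1] = -3.
Step 3: L[2][2] = √(1) = 1.
  L[3][0] = (3) / L[0][0] = 3.
  L[3][1] = (12) / L[1][1] = 3.
  L[3][2] = (-3) / L[2][2] = -3.
Step 4: L[3][3] = √(4) = 2.

L[1][0] = 3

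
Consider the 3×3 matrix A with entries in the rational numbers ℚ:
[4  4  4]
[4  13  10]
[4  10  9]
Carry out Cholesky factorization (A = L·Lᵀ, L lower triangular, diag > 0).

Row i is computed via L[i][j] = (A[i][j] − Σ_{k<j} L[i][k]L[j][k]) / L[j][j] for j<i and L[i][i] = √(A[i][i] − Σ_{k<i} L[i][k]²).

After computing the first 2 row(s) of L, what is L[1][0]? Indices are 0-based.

Step 1: L[0][0] = √(4) = 2.
  L[1][0] = (4) / L[0][0] = 2.
Step 2: L[1][1] = √(9) = 3.

L[1][0] = 2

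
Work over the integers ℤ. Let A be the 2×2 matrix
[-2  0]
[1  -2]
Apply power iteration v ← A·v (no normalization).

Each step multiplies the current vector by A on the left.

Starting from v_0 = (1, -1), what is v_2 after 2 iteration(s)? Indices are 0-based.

v_0 = (1, -1).
v_1 = A·v_0 = (-2, 3).
v_2 = A·v_1 = (4, -8).

v_2 = (4, -8)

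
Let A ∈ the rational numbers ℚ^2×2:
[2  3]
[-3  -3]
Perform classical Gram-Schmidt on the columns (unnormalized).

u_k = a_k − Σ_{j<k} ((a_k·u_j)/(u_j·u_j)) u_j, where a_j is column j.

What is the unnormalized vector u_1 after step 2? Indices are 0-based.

u_1 = (9/13, 6/13)

Step 1: u_0 = a_0 = (2, -3).
Step 2: u_1 = a_1 − (15/13)·u_0 = (9/13, 6/13).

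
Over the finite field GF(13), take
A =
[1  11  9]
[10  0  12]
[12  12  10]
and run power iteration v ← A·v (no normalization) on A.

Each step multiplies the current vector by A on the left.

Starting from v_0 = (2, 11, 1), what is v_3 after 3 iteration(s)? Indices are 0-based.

v_0 = (2, 11, 1).
v_1 = A·v_0 = (2, 6, 10).
v_2 = A·v_1 = (2, 10, 1).
v_3 = A·v_2 = (4, 6, 11).

v_3 = (4, 6, 11)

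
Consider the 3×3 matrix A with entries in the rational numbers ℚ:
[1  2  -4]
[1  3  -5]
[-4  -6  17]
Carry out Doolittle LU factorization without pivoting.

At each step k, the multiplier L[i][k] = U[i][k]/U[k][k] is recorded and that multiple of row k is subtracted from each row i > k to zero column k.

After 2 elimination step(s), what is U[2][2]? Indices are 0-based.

Step 1: pivot at (0,0) is 1.
  row1 ← row1 − (1)·row0  ⇒  L[1][0]=1, U row1=(0, 1, -1)
  row2 ← row2 − (-4)·row0  ⇒  L[2][0]=-4, U row2=(0, 2, 1)
Step 2: pivot at (1,1) is 1.
  row2 ← row2 − (2)·row1  ⇒  L[2][1]=2, U row2=(0, 0, 3)

U[2][2] = 3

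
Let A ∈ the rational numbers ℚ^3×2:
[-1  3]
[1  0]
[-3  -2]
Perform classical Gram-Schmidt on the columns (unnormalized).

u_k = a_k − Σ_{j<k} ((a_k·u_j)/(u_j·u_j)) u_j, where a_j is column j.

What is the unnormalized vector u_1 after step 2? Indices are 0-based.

u_1 = (36/11, -3/11, -13/11)

Step 1: u_0 = a_0 = (-1, 1, -3).
Step 2: u_1 = a_1 − (3/11)·u_0 = (36/11, -3/11, -13/11).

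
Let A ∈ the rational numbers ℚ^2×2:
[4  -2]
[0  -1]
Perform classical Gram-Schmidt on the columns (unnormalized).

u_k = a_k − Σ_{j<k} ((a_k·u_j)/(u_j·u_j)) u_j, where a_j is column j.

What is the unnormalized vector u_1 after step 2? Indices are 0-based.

Step 1: u_0 = a_0 = (4, 0).
Step 2: u_1 = a_1 − (-1/2)·u_0 = (0, -1).

u_1 = (0, -1)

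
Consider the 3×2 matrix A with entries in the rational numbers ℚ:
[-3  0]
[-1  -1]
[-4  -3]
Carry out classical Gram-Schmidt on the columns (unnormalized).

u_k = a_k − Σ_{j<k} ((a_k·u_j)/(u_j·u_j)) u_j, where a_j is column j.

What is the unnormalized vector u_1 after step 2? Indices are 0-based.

u_1 = (3/2, -1/2, -1)

Step 1: u_0 = a_0 = (-3, -1, -4).
Step 2: u_1 = a_1 − (1/2)·u_0 = (3/2, -1/2, -1).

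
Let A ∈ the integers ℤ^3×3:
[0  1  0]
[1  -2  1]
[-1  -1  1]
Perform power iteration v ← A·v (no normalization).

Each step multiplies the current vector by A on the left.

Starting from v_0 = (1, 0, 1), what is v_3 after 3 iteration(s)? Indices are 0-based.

v_0 = (1, 0, 1).
v_1 = A·v_0 = (0, 2, 0).
v_2 = A·v_1 = (2, -4, -2).
v_3 = A·v_2 = (-4, 8, 0).

v_3 = (-4, 8, 0)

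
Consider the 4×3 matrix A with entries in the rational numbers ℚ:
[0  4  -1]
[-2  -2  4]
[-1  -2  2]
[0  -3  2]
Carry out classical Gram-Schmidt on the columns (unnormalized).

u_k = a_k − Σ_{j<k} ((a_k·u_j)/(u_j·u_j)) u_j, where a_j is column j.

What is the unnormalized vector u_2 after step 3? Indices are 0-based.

u_2 = (71/129, 20/129, -40/129, 36/43)

Step 1: u_0 = a_0 = (0, -2, -1, 0).
Step 2: u_1 = a_1 − (6/5)·u_0 = (4, 2/5, -4/5, -3).
Step 3: u_2 = a_2 − (-2)·u_0 − (-50/129)·u_1 = (71/129, 20/129, -40/129, 36/43).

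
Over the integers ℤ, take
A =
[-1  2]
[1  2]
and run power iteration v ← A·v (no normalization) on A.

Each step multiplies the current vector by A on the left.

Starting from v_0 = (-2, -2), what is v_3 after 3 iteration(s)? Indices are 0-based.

v_0 = (-2, -2).
v_1 = A·v_0 = (-2, -6).
v_2 = A·v_1 = (-10, -14).
v_3 = A·v_2 = (-18, -38).

v_3 = (-18, -38)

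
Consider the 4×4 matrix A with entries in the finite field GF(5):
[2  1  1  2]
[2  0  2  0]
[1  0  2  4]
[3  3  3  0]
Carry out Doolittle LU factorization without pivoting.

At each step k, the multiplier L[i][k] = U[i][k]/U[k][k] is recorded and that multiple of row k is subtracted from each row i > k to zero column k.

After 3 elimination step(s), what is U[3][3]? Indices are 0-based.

k=0: U[0][0]=2
  eliminate (1,0): mult=1, new row 1: (0, 4, 1, 3); set L[1][0]=1
  eliminate (2,0): mult=3, new row 2: (0, 2, 4, 3); set L[2][0]=3
  eliminate (3,0): mult=4, new row 3: (0, 4, 4, 2); set L[3][0]=4
k=1: U[1][1]=4
  eliminate (2,1): mult=3, new row 2: (0, 0, 1, 4); set L[2][1]=3
  eliminate (3,1): mult=1, new row 3: (0, 0, 3, 4); set L[3][1]=1
k=2: U[2][2]=1
  eliminate (3,2): mult=3, new row 3: (0, 0, 0, 2); set L[3][2]=3

U[3][3] = 2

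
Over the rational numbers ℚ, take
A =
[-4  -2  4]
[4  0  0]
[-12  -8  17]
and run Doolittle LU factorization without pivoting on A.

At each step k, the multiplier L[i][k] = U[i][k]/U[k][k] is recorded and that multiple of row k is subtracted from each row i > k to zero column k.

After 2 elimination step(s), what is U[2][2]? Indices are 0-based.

k=0: U[0][0]=-4
  eliminate (1,0): mult=-1, new row 1: (0, -2, 4); set L[1][0]=-1
  eliminate (2,0): mult=3, new row 2: (0, -2, 5); set L[2][0]=3
k=1: U[1][1]=-2
  eliminate (2,1): mult=1, new row 2: (0, 0, 1); set L[2][1]=1

U[2][2] = 1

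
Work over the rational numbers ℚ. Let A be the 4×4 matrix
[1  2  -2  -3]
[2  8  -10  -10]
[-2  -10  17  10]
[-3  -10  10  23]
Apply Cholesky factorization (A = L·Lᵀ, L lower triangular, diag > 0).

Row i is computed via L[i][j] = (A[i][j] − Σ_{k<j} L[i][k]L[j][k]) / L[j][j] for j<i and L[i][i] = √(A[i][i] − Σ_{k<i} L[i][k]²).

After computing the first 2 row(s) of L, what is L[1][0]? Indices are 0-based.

L[1][0] = 2

Step 1: L[0][0] = √(1) = 1.
  L[1][0] = (2) / L[0][0] = 2.
Step 2: L[1][1] = √(4) = 2.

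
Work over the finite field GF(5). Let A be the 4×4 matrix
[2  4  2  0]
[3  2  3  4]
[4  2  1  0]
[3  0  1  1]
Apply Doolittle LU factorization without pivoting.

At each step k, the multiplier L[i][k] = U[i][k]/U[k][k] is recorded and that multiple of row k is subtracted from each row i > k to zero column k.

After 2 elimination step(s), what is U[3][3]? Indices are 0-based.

Step 1: pivot at (0,0) is 2.
  row1 ← row1 − (4)·row0  ⇒  L[1][0]=4, U row1=(0, 1, 0, 4)
  row2 ← row2 − (2)·row0  ⇒  L[2][0]=2, U row2=(0, 4, 2, 0)
  row3 ← row3 − (4)·row0  ⇒  L[3][0]=4, U row3=(0, 4, 3, 1)
Step 2: pivot at (1,1) is 1.
  row2 ← row2 − (4)·row1  ⇒  L[2][1]=4, U row2=(0, 0, 2, 4)
  row3 ← row3 − (4)·row1  ⇒  L[3][1]=4, U row3=(0, 0, 3, 0)

U[3][3] = 0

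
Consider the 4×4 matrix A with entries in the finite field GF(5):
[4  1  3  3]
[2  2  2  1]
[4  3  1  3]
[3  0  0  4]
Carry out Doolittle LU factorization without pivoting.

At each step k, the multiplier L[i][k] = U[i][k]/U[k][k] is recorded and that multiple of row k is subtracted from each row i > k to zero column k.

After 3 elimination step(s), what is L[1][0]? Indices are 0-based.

k=0: U[0][0]=4
  eliminate (1,0): mult=3, new row 1: (0, 4, 3, 2); set L[1][0]=3
  eliminate (2,0): mult=1, new row 2: (0, 2, 3, 0); set L[2][0]=1
  eliminate (3,0): mult=2, new row 3: (0, 3, 4, 3); set L[3][0]=2
k=1: U[1][1]=4
  eliminate (2,1): mult=3, new row 2: (0, 0, 4, 4); set L[2][1]=3
  eliminate (3,1): mult=2, new row 3: (0, 0, 3, 4); set L[3][1]=2
k=2: U[2][2]=4
  eliminate (3,2): mult=2, new row 3: (0, 0, 0, 1); set L[3][2]=2

L[1][0] = 3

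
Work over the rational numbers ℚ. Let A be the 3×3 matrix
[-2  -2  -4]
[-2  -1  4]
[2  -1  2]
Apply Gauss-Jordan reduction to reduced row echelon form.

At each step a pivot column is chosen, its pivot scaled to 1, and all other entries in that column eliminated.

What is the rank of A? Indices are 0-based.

rank = 3

pivot(0,0)=-2: scale R0 → (1, 1, 2)
  clear (1,0): R1 −= (-2)R0 → (0, 1, 8)
  clear (2,0): R2 −= (2)R0 → (0, -3, -2)
pivot(1,1)=1: scale R1 → (0, 1, 8)
  clear (0,1): R0 −= (1)R1 → (1, 0, -6)
  clear (2,1): R2 −= (-3)R1 → (0, 0, 22)
pivot(2,2)=22: scale R2 → (0, 0, 1)
  clear (0,2): R0 −= (-6)R2 → (1, 0, 0)
  clear (1,2): R1 −= (8)R2 → (0, 1, 0)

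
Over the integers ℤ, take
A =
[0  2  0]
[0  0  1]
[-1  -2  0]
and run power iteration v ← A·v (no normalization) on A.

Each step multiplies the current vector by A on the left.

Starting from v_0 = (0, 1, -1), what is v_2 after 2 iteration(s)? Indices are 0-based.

v_2 = (-2, -2, 0)

v_0 = (0, 1, -1).
v_1 = A·v_0 = (2, -1, -2).
v_2 = A·v_1 = (-2, -2, 0).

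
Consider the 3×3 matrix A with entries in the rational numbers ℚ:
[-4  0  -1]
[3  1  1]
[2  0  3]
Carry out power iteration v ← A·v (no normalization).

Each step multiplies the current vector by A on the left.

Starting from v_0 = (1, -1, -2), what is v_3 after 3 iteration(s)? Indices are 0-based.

v_0 = (1, -1, -2).
v_1 = A·v_0 = (-2, 0, -4).
v_2 = A·v_1 = (12, -10, -16).
v_3 = A·v_2 = (-32, 10, -24).

v_3 = (-32, 10, -24)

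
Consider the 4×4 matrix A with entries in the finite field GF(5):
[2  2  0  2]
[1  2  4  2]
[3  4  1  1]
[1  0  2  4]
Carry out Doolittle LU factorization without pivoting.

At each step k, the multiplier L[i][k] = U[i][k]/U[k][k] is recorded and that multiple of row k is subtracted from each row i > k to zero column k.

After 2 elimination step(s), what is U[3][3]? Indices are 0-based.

k=0: U[0][0]=2
  eliminate (1,0): mult=3, new row 1: (0, 1, 4, 1); set L[1][0]=3
  eliminate (2,0): mult=4, new row 2: (0, 1, 1, 3); set L[2][0]=4
  eliminate (3,0): mult=3, new row 3: (0, 4, 2, 3); set L[3][0]=3
k=1: U[1][1]=1
  eliminate (2,1): mult=1, new row 2: (0, 0, 2, 2); set L[2][1]=1
  eliminate (3,1): mult=4, new row 3: (0, 0, 1, 4); set L[3][1]=4

U[3][3] = 4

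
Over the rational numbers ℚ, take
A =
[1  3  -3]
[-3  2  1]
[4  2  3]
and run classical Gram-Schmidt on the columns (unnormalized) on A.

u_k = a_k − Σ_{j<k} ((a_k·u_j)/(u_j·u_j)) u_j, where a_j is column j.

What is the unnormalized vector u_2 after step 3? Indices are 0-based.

Step 1: u_0 = a_0 = (1, -3, 4).
Step 2: u_1 = a_1 − (5/26)·u_0 = (73/26, 67/26, 16/13).
Step 3: u_2 = a_2 − (3/13)·u_0 − (-56/417)·u_1 = (-1190/417, 850/417, 935/417).

u_2 = (-1190/417, 850/417, 935/417)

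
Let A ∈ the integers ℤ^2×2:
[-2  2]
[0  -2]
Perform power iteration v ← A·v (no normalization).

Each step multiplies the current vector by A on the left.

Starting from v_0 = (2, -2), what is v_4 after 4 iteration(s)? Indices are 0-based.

v_4 = (160, -32)

v_0 = (2, -2).
v_1 = A·v_0 = (-8, 4).
v_2 = A·v_1 = (24, -8).
v_3 = A·v_2 = (-64, 16).
v_4 = A·v_3 = (160, -32).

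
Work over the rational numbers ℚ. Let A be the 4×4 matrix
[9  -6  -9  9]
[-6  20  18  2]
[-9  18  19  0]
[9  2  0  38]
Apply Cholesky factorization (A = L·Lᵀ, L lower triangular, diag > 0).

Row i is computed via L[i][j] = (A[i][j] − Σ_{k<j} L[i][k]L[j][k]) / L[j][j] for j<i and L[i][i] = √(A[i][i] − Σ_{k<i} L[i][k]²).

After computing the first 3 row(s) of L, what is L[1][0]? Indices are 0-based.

L[1][0] = -2

Step 1: L[0][0] = √(9) = 3.
  L[1][0] = (-6) / L[0][0] = -2.
Step 2: L[1][1] = √(16) = 4.
  L[2][0] = (-9) / L[0][0] = -3.
  L[2][1] = (12) / L[1][1] = 3.
Step 3: L[2][2] = √(1) = 1.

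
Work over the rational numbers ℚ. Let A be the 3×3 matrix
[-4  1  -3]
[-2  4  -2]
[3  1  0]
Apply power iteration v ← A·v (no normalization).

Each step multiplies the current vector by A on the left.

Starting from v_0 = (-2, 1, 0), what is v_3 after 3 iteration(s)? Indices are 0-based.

v_0 = (-2, 1, 0).
v_1 = A·v_0 = (9, 8, -5).
v_2 = A·v_1 = (-13, 24, 35).
v_3 = A·v_2 = (-29, 52, -15).

v_3 = (-29, 52, -15)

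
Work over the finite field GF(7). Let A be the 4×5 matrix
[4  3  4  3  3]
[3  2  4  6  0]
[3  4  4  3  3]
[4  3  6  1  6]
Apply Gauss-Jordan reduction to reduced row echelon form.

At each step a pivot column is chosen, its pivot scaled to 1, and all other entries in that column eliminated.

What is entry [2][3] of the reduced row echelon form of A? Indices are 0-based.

M[2][3] = 6

step 1: normalize row 0 (÷4) = (1, 6, 1, 6, 6)
  row 1: subtract 3×row0 = (0, 5, 1, 2, 3)
  row 2: subtract 3×row0 = (0, 0, 1, 6, 6)
  row 3: subtract 4×row0 = (0, 0, 2, 5, 3)
step 2: normalize row 1 (÷5) = (0, 1, 3, 6, 2)
  row 0: subtract 6×row1 = (1, 0, 4, 5, 1)
step 3: normalize row 2 (÷1) = (0, 0, 1, 6, 6)
  row 0: subtract 4×row2 = (1, 0, 0, 2, 5)
  row 1: subtract 3×row2 = (0, 1, 0, 2, 5)
  row 3: subtract 2×row2 = (0, 0, 0, 0, 5)
skip col 3 (zero from row 3)
step 4: normalize row 3 (÷5) = (0, 0, 0, 0, 1)
  row 0: subtract 5×row3 = (1, 0, 0, 2, 0)
  row 1: subtract 5×row3 = (0, 1, 0, 2, 0)
  row 2: subtract 6×row3 = (0, 0, 1, 6, 0)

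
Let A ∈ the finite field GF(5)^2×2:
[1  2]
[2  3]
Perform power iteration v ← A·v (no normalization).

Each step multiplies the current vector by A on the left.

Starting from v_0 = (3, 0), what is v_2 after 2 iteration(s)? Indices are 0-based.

v_2 = (0, 4)

v_0 = (3, 0).
v_1 = A·v_0 = (3, 1).
v_2 = A·v_1 = (0, 4).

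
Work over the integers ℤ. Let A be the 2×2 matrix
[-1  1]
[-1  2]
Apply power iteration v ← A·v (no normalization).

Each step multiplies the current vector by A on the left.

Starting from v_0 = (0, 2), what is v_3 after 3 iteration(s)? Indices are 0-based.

v_3 = (4, 10)

v_0 = (0, 2).
v_1 = A·v_0 = (2, 4).
v_2 = A·v_1 = (2, 6).
v_3 = A·v_2 = (4, 10).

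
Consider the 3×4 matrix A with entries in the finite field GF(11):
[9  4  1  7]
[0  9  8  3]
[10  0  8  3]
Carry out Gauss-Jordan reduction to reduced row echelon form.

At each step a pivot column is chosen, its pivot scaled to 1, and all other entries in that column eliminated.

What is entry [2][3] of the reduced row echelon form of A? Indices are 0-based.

M[2][3] = 7

pivot(0,0)=9: scale R0 → (1, 9, 5, 2)
  clear (2,0): R2 −= (10)R0 → (0, 9, 2, 5)
pivot(1,1)=9: scale R1 → (0, 1, 7, 4)
  clear (0,1): R0 −= (9)R1 → (1, 0, 8, 10)
  clear (2,1): R2 −= (9)R1 → (0, 0, 5, 2)
pivot(2,2)=5: scale R2 → (0, 0, 1, 7)
  clear (0,2): R0 −= (8)R2 → (1, 0, 0, 9)
  clear (1,2): R1 −= (7)R2 → (0, 1, 0, 10)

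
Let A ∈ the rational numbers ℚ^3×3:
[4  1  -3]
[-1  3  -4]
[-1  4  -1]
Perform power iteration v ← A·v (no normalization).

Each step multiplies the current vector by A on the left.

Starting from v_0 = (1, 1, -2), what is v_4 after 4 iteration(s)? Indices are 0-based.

v_0 = (1, 1, -2).
v_1 = A·v_0 = (11, 10, 5).
v_2 = A·v_1 = (39, -1, 24).
v_3 = A·v_2 = (83, -138, -67).
v_4 = A·v_3 = (395, -229, -568).

v_4 = (395, -229, -568)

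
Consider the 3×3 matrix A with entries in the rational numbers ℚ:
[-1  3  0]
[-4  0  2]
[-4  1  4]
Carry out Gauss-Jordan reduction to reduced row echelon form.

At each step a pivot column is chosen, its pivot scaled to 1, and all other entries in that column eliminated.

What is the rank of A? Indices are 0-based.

rank = 3

step 1: normalize row 0 (÷-1) = (1, -3, 0)
  row 1: subtract -4×row0 = (0, -12, 2)
  row 2: subtract -4×row0 = (0, -11, 4)
step 2: normalize row 1 (÷-12) = (0, 1, -1/6)
  row 0: subtract -3×row1 = (1, 0, -1/2)
  row 2: subtract -11×row1 = (0, 0, 13/6)
step 3: normalize row 2 (÷13/6) = (0, 0, 1)
  row 0: subtract -1/2×row2 = (1, 0, 0)
  row 1: subtract -1/6×row2 = (0, 1, 0)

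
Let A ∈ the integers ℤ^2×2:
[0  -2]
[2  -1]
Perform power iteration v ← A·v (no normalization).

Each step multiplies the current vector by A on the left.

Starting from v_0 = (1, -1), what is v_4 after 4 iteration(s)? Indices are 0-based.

v_0 = (1, -1).
v_1 = A·v_0 = (2, 3).
v_2 = A·v_1 = (-6, 1).
v_3 = A·v_2 = (-2, -13).
v_4 = A·v_3 = (26, 9).

v_4 = (26, 9)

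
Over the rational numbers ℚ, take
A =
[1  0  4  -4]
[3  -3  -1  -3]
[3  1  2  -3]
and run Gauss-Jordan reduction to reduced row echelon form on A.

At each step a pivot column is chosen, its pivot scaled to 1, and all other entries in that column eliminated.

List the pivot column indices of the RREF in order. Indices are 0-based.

pivot columns: 0, 1, 2

pivot(0,0)=1: scale R0 → (1, 0, 4, -4)
  clear (1,0): R1 −= (3)R0 → (0, -3, -13, 9)
  clear (2,0): R2 −= (3)R0 → (0, 1, -10, 9)
pivot(1,1)=-3: scale R1 → (0, 1, 13/3, -3)
  clear (2,1): R2 −= (1)R1 → (0, 0, -43/3, 12)
pivot(2,2)=-43/3: scale R2 → (0, 0, 1, -36/43)
  clear (0,2): R0 −= (4)R2 → (1, 0, 0, -28/43)
  clear (1,2): R1 −= (13/3)R2 → (0, 1, 0, 27/43)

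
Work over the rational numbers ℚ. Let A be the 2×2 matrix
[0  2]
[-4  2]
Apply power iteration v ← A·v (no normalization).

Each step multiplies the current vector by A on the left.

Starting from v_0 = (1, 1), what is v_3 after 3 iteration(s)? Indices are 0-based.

v_0 = (1, 1).
v_1 = A·v_0 = (2, -2).
v_2 = A·v_1 = (-4, -12).
v_3 = A·v_2 = (-24, -8).

v_3 = (-24, -8)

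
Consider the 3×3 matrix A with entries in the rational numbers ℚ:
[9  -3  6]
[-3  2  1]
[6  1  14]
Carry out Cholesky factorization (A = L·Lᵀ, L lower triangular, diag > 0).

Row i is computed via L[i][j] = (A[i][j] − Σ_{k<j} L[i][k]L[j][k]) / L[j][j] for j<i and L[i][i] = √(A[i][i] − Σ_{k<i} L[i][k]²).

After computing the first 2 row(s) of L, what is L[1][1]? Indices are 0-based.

Step 1: L[0][0] = √(9) = 3.
  L[1][0] = (-3) / L[0][0] = -1.
Step 2: L[1][1] = √(1) = 1.

L[1][1] = 1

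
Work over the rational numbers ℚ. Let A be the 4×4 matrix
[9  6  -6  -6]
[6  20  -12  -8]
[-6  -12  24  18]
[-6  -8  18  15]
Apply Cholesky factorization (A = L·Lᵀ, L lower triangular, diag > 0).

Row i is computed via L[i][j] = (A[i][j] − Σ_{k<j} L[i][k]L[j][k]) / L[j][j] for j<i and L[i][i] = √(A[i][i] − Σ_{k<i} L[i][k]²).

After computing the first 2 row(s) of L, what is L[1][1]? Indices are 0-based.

L[1][1] = 4

Step 1: L[0][0] = √(9) = 3.
  L[1][0] = (6) / L[0][0] = 2.
Step 2: L[1][1] = √(16) = 4.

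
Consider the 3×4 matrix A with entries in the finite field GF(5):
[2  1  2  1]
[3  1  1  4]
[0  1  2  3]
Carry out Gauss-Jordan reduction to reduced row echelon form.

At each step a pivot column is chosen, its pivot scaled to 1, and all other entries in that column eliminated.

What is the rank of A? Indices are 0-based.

rank = 3

pivot(0,0)=2: scale R0 → (1, 3, 1, 3)
  clear (1,0): R1 −= (3)R0 → (0, 2, 3, 0)
pivot(1,1)=2: scale R1 → (0, 1, 4, 0)
  clear (0,1): R0 −= (3)R1 → (1, 0, 4, 3)
  clear (2,1): R2 −= (1)R1 → (0, 0, 3, 3)
pivot(2,2)=3: scale R2 → (0, 0, 1, 1)
  clear (0,2): R0 −= (4)R2 → (1, 0, 0, 4)
  clear (1,2): R1 −= (4)R2 → (0, 1, 0, 1)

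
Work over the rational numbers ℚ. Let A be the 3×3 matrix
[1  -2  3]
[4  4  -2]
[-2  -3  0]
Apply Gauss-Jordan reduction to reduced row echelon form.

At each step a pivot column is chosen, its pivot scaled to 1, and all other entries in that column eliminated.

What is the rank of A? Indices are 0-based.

[1] R0 /= 1  ⇒  (1, -2, 3)
     R1 -= 4·R0  ⇒  (0, 12, -14)
     R2 -= -2·R0  ⇒  (0, -7, 6)
[2] R1 /= 12  ⇒  (0, 1, -7/6)
     R0 -= -2·R1  ⇒  (1, 0, 2/3)
     R2 -= -7·R1  ⇒  (0, 0, -13/6)
[3] R2 /= -13/6  ⇒  (0, 0, 1)
     R0 -= 2/3·R2  ⇒  (1, 0, 0)
     R1 -= -7/6·R2  ⇒  (0, 1, 0)

rank = 3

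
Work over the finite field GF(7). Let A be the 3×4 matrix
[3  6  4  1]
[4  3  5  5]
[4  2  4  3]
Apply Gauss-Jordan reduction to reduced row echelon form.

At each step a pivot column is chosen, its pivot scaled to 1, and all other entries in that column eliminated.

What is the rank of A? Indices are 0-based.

rank = 3

step 1: normalize row 0 (÷3) = (1, 2, 6, 5)
  row 1: subtract 4×row0 = (0, 2, 2, 6)
  row 2: subtract 4×row0 = (0, 1, 1, 4)
step 2: normalize row 1 (÷2) = (0, 1, 1, 3)
  row 0: subtract 2×row1 = (1, 0, 4, 6)
  row 2: subtract 1×row1 = (0, 0, 0, 1)
skip col 2 (zero from row 2)
step 3: normalize row 2 (÷1) = (0, 0, 0, 1)
  row 0: subtract 6×row2 = (1, 0, 4, 0)
  row 1: subtract 3×row2 = (0, 1, 1, 0)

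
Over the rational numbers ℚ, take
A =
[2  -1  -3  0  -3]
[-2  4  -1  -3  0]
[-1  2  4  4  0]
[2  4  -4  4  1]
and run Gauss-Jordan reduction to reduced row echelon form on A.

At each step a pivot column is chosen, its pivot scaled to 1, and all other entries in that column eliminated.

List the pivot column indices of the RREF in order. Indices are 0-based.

pivot columns: 0, 1, 2, 3

[1] R0 /= 2  ⇒  (1, -1/2, -3/2, 0, -3/2)
     R1 -= -2·R0  ⇒  (0, 3, -4, -3, -3)
     R2 -= -1·R0  ⇒  (0, 3/2, 5/2, 4, -3/2)
     R3 -= 2·R0  ⇒  (0, 5, -1, 4, 4)
[2] R1 /= 3  ⇒  (0, 1, -4/3, -1, -1)
     R0 -= -1/2·R1  ⇒  (1, 0, -13/6, -1/2, -2)
     R2 -= 3/2·R1  ⇒  (0, 0, 9/2, 11/2, 0)
     R3 -= 5·R1  ⇒  (0, 0, 17/3, 9, 9)
[3] R2 /= 9/2  ⇒  (0, 0, 1, 11/9, 0)
     R0 -= -13/6·R2  ⇒  (1, 0, 0, 58/27, -2)
     R1 -= -4/3·R2  ⇒  (0, 1, 0, 17/27, -1)
     R3 -= 17/3·R2  ⇒  (0, 0, 0, 56/27, 9)
[4] R3 /= 56/27  ⇒  (0, 0, 0, 1, 243/56)
     R0 -= 58/27·R3  ⇒  (1, 0, 0, 0, -317/28)
     R1 -= 17/27·R3  ⇒  (0, 1, 0, 0, -209/56)
     R2 -= 11/9·R3  ⇒  (0, 0, 1, 0, -297/56)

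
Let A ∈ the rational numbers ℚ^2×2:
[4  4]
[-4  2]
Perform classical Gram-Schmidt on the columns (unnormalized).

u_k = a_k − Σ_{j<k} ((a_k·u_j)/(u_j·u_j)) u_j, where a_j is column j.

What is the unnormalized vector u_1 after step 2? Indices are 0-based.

Step 1: u_0 = a_0 = (4, -4).
Step 2: u_1 = a_1 − (1/4)·u_0 = (3, 3).

u_1 = (3, 3)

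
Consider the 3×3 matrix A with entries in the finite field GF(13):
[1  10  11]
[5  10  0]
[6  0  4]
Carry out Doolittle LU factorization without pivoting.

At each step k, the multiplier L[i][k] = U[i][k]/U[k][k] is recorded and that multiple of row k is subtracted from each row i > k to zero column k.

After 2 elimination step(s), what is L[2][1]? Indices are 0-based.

Step 1: pivot at (0,0) is 1.
  row1 ← row1 − (5)·row0  ⇒  L[1][0]=5, U row1=(0, 12, 10)
  row2 ← row2 − (6)·row0  ⇒  L[2][0]=6, U row2=(0, 5, 3)
Step 2: pivot at (1,1) is 12.
  row2 ← row2 − (8)·row1  ⇒  L[2][1]=8, U row2=(0, 0, 1)

L[2][1] = 8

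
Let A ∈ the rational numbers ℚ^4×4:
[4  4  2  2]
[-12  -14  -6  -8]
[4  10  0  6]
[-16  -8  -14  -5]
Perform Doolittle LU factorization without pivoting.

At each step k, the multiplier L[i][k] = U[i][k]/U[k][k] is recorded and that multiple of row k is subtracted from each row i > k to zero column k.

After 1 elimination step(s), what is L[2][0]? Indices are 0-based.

Step 1: pivot at (0,0) is 4.
  row1 ← row1 − (-3)·row0  ⇒  L[1][0]=-3, U row1=(0, -2, 0, -2)
  row2 ← row2 − (1)·row0  ⇒  L[2][0]=1, U row2=(0, 6, -2, 4)
  row3 ← row3 − (-4)·row0  ⇒  L[3][0]=-4, U row3=(0, 8, -6, 3)

L[2][0] = 1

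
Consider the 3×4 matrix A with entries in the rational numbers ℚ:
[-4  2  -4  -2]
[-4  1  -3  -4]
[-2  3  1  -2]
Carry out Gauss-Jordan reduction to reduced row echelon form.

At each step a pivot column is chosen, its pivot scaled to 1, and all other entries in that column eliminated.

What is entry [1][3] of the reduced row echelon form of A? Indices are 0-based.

step 1: normalize row 0 (÷-4) = (1, -1/2, 1, 1/2)
  row 1: subtract -4×row0 = (0, -1, 1, -2)
  row 2: subtract -2×row0 = (0, 2, 3, -1)
step 2: normalize row 1 (÷-1) = (0, 1, -1, 2)
  row 0: subtract -1/2×row1 = (1, 0, 1/2, 3/2)
  row 2: subtract 2×row1 = (0, 0, 5, -5)
step 3: normalize row 2 (÷5) = (0, 0, 1, -1)
  row 0: subtract 1/2×row2 = (1, 0, 0, 2)
  row 1: subtract -1×row2 = (0, 1, 0, 1)

M[1][3] = 1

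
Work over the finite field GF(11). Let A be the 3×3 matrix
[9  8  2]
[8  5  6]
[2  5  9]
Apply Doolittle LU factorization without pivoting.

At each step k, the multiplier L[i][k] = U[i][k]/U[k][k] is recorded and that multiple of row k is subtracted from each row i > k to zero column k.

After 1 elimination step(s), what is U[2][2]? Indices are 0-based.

U[2][2] = 0

Step 1: pivot at (0,0) is 9.
  row1 ← row1 − (7)·row0  ⇒  L[1][0]=7, U row1=(0, 4, 3)
  row2 ← row2 − (10)·row0  ⇒  L[2][0]=10, U row2=(0, 2, 0)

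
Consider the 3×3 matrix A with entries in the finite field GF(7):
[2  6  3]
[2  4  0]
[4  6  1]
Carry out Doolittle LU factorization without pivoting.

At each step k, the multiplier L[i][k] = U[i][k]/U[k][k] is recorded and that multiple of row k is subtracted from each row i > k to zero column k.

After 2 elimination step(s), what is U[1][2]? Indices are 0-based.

U[1][2] = 4

Step 1: pivot at (0,0) is 2.
  row1 ← row1 − (1)·row0  ⇒  L[1][0]=1, U row1=(0, 5, 4)
  row2 ← row2 − (2)·row0  ⇒  L[2][0]=2, U row2=(0, 1, 2)
Step 2: pivot at (1,1) is 5.
  row2 ← row2 − (3)·row1  ⇒  L[2][1]=3, U row2=(0, 0, 4)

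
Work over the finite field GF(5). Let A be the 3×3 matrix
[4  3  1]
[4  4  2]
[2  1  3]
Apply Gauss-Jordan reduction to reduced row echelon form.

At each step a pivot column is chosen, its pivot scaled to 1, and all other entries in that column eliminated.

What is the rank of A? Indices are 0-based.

rank = 3

[1] R0 /= 4  ⇒  (1, 2, 4)
     R1 -= 4·R0  ⇒  (0, 1, 1)
     R2 -= 2·R0  ⇒  (0, 2, 0)
[2] R1 /= 1  ⇒  (0, 1, 1)
     R0 -= 2·R1  ⇒  (1, 0, 2)
     R2 -= 2·R1  ⇒  (0, 0, 3)
[3] R2 /= 3  ⇒  (0, 0, 1)
     R0 -= 2·R2  ⇒  (1, 0, 0)
     R1 -= 1·R2  ⇒  (0, 1, 0)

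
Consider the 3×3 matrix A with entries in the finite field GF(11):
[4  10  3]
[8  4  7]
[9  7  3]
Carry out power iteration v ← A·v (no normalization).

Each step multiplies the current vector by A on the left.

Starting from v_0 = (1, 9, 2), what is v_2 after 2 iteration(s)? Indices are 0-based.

v_2 = (4, 5, 0)

v_0 = (1, 9, 2).
v_1 = A·v_0 = (1, 3, 1).
v_2 = A·v_1 = (4, 5, 0).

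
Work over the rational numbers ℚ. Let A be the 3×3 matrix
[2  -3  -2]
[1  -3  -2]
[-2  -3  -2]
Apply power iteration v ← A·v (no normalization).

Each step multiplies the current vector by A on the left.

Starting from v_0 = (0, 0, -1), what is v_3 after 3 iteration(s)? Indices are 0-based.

v_3 = (40, 46, 64)

v_0 = (0, 0, -1).
v_1 = A·v_0 = (2, 2, 2).
v_2 = A·v_1 = (-6, -8, -14).
v_3 = A·v_2 = (40, 46, 64).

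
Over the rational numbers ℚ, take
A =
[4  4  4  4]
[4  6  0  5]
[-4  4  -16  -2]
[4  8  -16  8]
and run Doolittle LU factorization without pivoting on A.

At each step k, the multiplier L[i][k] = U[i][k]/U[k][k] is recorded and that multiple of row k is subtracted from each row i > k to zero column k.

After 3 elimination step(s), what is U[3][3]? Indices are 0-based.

U[3][3] = -4

[col 0] pivot 4
  R1 -= 1*R0 → (0, 2, -4, 1)  (L[1][0] := 1)
  R2 -= -1*R0 → (0, 8, -12, 2)  (L[2][0] := -1)
  R3 -= 1*R0 → (0, 4, -20, 4)  (L[3][0] := 1)
[col 1] pivot 2
  R2 -= 4*R1 → (0, 0, 4, -2)  (L[2][1] := 4)
  R3 -= 2*R1 → (0, 0, -12, 2)  (L[3][1] := 2)
[col 2] pivot 4
  R3 -= -3*R2 → (0, 0, 0, -4)  (L[3][2] := -3)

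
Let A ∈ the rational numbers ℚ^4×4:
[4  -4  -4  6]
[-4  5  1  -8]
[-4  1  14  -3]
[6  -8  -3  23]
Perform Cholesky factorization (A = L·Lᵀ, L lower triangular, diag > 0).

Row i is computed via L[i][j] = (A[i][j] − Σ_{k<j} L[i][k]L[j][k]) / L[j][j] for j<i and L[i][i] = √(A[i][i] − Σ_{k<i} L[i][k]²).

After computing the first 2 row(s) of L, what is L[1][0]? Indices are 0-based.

Step 1: L[0][0] = √(4) = 2.
  L[1][0] = (-4) / L[0][0] = -2.
Step 2: L[1][1] = √(1) = 1.

L[1][0] = -2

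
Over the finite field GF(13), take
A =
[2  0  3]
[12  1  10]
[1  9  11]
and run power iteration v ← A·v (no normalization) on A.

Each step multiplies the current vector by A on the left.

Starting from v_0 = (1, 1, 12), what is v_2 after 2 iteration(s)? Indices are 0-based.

v_2 = (8, 7, 2)

v_0 = (1, 1, 12).
v_1 = A·v_0 = (12, 3, 12).
v_2 = A·v_1 = (8, 7, 2).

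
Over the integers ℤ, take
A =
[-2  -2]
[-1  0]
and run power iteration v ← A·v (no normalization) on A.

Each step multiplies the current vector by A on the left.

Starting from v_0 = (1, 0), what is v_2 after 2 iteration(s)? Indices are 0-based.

v_2 = (6, 2)

v_0 = (1, 0).
v_1 = A·v_0 = (-2, -1).
v_2 = A·v_1 = (6, 2).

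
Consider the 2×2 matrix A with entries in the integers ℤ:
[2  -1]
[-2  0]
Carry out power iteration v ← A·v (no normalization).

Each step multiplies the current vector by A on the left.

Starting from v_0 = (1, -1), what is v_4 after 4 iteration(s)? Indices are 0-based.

v_0 = (1, -1).
v_1 = A·v_0 = (3, -2).
v_2 = A·v_1 = (8, -6).
v_3 = A·v_2 = (22, -16).
v_4 = A·v_3 = (60, -44).

v_4 = (60, -44)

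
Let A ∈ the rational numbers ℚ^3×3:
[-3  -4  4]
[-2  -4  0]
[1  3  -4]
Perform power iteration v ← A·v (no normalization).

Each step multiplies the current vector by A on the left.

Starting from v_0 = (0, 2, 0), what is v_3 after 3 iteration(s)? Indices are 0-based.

v_0 = (0, 2, 0).
v_1 = A·v_0 = (-8, -8, 6).
v_2 = A·v_1 = (80, 48, -56).
v_3 = A·v_2 = (-656, -352, 448).

v_3 = (-656, -352, 448)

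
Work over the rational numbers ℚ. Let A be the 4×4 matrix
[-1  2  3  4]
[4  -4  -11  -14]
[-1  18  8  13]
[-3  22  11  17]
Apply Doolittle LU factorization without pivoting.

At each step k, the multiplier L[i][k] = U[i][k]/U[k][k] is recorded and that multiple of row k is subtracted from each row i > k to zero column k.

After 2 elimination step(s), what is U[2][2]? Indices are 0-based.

U[2][2] = 1

[col 0] pivot -1
  R1 -= -4*R0 → (0, 4, 1, 2)  (L[1][0] := -4)
  R2 -= 1*R0 → (0, 16, 5, 9)  (L[2][0] := 1)
  R3 -= 3*R0 → (0, 16, 2, 5)  (L[3][0] := 3)
[col 1] pivot 4
  R2 -= 4*R1 → (0, 0, 1, 1)  (L[2][1] := 4)
  R3 -= 4*R1 → (0, 0, -2, -3)  (L[3][1] := 4)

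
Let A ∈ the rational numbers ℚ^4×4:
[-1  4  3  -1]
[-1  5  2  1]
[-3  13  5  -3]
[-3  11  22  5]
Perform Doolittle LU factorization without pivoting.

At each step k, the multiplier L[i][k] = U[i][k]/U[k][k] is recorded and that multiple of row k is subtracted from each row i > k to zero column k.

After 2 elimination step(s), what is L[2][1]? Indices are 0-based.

[col 0] pivot -1
  R1 -= 1*R0 → (0, 1, -1, 2)  (L[1][0] := 1)
  R2 -= 3*R0 → (0, 1, -4, 0)  (L[2][0] := 3)
  R3 -= 3*R0 → (0, -1, 13, 8)  (L[3][0] := 3)
[col 1] pivot 1
  R2 -= 1*R1 → (0, 0, -3, -2)  (L[2][1] := 1)
  R3 -= -1*R1 → (0, 0, 12, 10)  (L[3][1] := -1)

L[2][1] = 1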